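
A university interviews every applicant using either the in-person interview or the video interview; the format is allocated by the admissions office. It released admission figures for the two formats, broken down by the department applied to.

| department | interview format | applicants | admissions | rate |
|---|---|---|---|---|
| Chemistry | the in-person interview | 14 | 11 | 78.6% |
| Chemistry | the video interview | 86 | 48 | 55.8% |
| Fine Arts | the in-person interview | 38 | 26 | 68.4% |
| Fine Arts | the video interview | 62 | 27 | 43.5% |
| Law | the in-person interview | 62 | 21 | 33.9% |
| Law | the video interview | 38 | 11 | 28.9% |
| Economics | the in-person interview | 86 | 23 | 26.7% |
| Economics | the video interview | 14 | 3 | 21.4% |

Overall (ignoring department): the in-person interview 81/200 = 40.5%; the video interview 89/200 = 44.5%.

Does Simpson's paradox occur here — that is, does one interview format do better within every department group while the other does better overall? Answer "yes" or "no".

Within each department level (Chemistry 78.6% vs 55.8%; Fine Arts 68.4% vs 43.5%; Law 33.9% vs 28.9%; Economics 26.7% vs 21.4%), the in-person interview has the higher rate every time. Pooled: 40.5% vs 44.5% — the video interview has the higher rate overall. The two comparisons disagree.

yes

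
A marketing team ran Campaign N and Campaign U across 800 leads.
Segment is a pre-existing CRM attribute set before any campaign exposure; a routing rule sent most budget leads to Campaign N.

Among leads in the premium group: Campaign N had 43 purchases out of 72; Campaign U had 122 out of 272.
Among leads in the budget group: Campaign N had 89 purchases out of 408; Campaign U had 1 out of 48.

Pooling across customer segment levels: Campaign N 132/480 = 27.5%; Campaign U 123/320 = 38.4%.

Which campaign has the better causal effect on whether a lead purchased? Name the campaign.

Campaign N

Within every customer segment level Campaign N has the higher rate, yet pooled Campaign U does — Simpson's reversal.
Here customer segment is a common cause — it drives both which campaign a case falls under and the outcome. The crude comparison mixes populations; the stratum-specific rates are the causally relevant ones.
Within each level — premium: 59.7% vs 44.9%; budget: 21.8% vs 2.1% — Campaign N is higher every time.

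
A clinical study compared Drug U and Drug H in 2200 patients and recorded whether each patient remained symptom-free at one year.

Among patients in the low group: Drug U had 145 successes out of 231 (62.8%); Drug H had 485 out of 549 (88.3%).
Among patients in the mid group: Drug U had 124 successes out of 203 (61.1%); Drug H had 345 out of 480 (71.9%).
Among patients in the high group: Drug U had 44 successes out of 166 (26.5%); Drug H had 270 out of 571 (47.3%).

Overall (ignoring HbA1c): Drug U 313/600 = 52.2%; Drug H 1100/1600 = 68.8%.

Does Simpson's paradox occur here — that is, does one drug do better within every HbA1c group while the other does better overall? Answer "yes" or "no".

Within each HbA1c level (low 62.8% vs 88.3%; mid 61.1% vs 71.9%; high 26.5% vs 47.3%), Drug H has the higher rate every time. Pooled: 52.2% vs 68.8% — Drug H has the higher rate overall. They agree.

no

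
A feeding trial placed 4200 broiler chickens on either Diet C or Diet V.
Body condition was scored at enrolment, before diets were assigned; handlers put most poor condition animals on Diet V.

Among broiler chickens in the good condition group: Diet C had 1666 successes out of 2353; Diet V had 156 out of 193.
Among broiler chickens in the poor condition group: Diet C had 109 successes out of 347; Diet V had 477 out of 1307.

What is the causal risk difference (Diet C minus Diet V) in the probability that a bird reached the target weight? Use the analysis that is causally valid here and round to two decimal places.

The stratified and pooled comparisons disagree (Diet V wins within each starting body condition; Diet C wins overall), so the answer turns on the causal role of starting body condition.
The imbalance in starting body condition arose from how broiler chickens were allocated, not from anything the diet did; and starting body condition independently affects the outcome. The pooled gap is confounded — condition on starting body condition.
Adjusting over the population distribution of starting body condition: 0.606·(0.708−0.808) + 0.394·(0.314−0.365) = -0.081.

-0.08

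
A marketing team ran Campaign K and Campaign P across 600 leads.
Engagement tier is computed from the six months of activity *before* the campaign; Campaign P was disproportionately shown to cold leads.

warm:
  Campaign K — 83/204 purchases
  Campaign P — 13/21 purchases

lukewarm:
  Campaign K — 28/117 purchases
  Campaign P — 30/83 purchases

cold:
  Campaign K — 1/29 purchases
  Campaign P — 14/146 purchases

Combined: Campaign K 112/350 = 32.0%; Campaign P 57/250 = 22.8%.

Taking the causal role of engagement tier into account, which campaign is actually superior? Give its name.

Engagement tier is set before the campaign has any effect — it is not caused by the campaign — and it independently drives the outcome. That makes it a confounder, so the causal comparison is within engagement tier levels.
Within each level — warm: 40.7% vs 61.9%; lukewarm: 23.9% vs 36.1%; cold: 3.4% vs 9.6% — Campaign P is higher every time.

Campaign P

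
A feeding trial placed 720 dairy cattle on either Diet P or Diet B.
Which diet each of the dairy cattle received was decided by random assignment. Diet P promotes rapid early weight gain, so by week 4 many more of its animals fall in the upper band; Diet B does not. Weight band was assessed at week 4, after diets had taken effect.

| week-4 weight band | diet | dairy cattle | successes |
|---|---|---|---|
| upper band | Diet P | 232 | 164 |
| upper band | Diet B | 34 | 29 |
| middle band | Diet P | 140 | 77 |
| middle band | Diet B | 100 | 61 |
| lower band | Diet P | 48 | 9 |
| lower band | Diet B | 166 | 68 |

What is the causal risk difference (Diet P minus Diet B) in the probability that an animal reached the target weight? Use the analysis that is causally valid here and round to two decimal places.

+0.07

Diet B is higher inside every week-4 weight band stratum but Diet P is higher in aggregate. Whether to stratify depends on how week-4 weight band relates to the diet.
Because the diet influences week-4 weight band, week-4 weight band is a post-treatment mediator, not a confounder. Stratifying on it would bias the estimate; the causal effect is the crude pooled difference.
The causal difference is the pooled difference: 0.595 − 0.527 = +0.069.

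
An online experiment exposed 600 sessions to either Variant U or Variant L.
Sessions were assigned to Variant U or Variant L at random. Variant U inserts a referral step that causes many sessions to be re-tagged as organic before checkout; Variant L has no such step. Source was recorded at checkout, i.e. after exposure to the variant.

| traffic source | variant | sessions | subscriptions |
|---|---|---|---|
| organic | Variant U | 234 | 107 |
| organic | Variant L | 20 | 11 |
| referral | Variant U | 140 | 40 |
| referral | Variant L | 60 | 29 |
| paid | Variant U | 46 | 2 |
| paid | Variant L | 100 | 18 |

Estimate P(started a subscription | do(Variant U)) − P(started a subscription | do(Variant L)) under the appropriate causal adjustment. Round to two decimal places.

+0.03

The stratified and pooled comparisons disagree (Variant L wins within each traffic source; Variant U wins overall), so the answer turns on the causal role of traffic source.
Traffic source here is a post-treatment variable shaped by the variant; conditioning on it would introduce bias rather than remove it. The overall comparison is the causal one.
The causal difference is the pooled difference: 0.355 − 0.322 = +0.033.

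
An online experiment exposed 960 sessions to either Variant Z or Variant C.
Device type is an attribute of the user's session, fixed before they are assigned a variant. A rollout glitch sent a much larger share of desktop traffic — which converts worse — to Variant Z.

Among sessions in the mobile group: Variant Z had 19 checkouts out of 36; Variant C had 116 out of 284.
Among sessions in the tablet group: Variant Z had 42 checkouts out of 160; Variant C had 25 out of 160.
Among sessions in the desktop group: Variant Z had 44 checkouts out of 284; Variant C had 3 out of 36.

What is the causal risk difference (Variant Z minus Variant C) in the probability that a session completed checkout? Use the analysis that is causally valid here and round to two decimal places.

+0.10

Within every device type level Variant Z has the higher rate, yet pooled Variant C does — Simpson's reversal.
Device type differs across variants for reasons unrelated to any effect of the variant itself, and it separately predicts the outcome — a classic confounder. We must compare within device type levels.
Adjusting over the population distribution of device type: 0.333·(0.528−0.408) + 0.333·(0.263−0.156) + 0.333·(0.155−0.083) = +0.099.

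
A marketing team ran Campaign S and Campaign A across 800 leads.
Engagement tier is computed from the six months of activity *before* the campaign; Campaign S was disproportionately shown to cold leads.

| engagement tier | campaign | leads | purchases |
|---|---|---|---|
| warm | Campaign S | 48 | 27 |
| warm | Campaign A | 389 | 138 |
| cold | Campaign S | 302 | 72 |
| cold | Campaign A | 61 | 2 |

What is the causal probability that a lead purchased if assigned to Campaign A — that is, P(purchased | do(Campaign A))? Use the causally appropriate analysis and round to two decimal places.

0.21

The engagement tier-specific comparison favours Campaign S throughout, but the pooled figures favour Campaign A. The question is whether to condition on engagement tier.
Nothing the campaign does changes engagement tier; the imbalance is an allocation artefact. With engagement tier also predicting the outcome, the pooled figure is confounded, and the within-stratum comparison is the causal one.
Standardising Campaign A to the population engagement tier mix: 0.546·138/389 + 0.454·2/61 = 0.209.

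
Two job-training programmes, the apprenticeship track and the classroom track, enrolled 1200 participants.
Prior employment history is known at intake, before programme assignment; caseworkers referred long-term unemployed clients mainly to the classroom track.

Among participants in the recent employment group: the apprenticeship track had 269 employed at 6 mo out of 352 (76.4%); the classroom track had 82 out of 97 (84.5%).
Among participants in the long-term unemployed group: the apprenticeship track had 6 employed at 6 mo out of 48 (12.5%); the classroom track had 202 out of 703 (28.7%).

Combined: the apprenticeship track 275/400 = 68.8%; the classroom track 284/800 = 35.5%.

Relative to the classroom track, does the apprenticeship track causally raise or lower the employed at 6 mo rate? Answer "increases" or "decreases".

decreases

Within every prior employment history level the classroom track has the higher rate, yet pooled the apprenticeship track does — Simpson's reversal.
Nothing the programme does changes prior employment history; the imbalance is an allocation artefact. With prior employment history also predicting the outcome, the pooled figure is confounded, and the within-stratum comparison is the causal one.
Within each level — recent employment: 76.4% vs 84.5%; long-term unemployed: 12.5% vs 28.7% — the classroom track is higher every time.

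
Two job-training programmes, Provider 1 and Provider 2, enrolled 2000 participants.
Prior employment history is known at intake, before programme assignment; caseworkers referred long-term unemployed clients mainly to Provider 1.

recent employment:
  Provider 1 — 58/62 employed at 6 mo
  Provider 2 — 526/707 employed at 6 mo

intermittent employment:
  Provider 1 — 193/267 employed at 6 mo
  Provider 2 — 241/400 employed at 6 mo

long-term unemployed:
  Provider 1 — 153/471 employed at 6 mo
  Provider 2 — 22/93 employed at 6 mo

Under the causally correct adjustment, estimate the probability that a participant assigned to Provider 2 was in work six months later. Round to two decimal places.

The imbalance in prior employment history arose from how participants were allocated, not from anything the programme did; and prior employment history independently affects the outcome. The pooled gap is confounded — condition on prior employment history.
Standardising Provider 2 to the population prior employment history mix: 0.385·526/707 + 0.334·241/400 + 0.282·22/93 = 0.554.

0.55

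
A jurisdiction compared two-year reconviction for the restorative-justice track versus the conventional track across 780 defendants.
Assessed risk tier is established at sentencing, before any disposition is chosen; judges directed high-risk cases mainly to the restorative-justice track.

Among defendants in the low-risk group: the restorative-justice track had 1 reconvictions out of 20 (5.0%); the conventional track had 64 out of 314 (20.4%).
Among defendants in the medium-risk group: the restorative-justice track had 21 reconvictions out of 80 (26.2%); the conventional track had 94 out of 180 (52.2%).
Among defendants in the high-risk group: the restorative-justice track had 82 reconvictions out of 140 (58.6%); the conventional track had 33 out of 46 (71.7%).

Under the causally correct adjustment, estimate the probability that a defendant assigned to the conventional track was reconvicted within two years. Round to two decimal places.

0.43

Nothing the disposition does changes assessed risk tier; the imbalance is an allocation artefact. With assessed risk tier also predicting the outcome, the pooled figure is confounded, and the within-stratum comparison is the causal one.
Standardising the conventional track to the population assessed risk tier mix: 0.428·64/314 + 0.333·94/180 + 0.238·33/46 = 0.432.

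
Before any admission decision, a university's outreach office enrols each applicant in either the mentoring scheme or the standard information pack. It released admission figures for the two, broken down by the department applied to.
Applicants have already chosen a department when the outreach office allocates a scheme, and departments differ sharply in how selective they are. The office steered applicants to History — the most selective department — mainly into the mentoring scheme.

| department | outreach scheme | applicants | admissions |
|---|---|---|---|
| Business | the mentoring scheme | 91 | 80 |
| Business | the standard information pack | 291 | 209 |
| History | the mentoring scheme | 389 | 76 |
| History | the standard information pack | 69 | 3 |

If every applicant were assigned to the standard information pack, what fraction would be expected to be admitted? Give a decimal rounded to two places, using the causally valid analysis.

Department is set before the outreach scheme has any effect — it is not caused by the outreach scheme — and it independently drives the outcome. That makes it a confounder, so the causal comparison is within department levels.
Standardising the standard information pack to the population department mix: 0.455·209/291 + 0.545·3/69 = 0.350.

0.35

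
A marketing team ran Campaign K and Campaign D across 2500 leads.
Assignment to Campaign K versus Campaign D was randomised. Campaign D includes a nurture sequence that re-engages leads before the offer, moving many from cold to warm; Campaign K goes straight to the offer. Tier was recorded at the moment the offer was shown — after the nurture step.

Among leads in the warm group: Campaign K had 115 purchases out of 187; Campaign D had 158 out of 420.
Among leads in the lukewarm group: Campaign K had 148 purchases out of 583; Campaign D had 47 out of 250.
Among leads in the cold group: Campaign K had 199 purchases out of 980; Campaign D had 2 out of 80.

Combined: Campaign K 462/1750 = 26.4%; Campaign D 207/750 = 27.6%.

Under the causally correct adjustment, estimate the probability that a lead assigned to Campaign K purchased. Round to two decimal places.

The engagement tier-specific comparison favours Campaign K throughout, but the pooled figures favour Campaign D. The question is whether to condition on engagement tier.
The distribution of engagement tier is itself part of what the campaign does — it is an intermediate outcome. Holding it fixed would remove that part of the effect; the total effect is the pooled difference.
So P(outcome | do(Campaign K)) is just the pooled rate for Campaign K: 462/1750 = 0.264.

0.26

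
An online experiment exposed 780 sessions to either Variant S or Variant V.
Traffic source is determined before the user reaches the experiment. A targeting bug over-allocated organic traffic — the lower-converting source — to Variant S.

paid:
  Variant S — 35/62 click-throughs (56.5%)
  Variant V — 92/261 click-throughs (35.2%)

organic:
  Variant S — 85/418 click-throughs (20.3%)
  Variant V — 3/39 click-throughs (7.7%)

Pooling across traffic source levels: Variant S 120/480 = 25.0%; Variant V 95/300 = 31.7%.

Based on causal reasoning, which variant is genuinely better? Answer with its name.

Here traffic source is a common cause — it drives both which variant a case falls under and the outcome. The crude comparison mixes populations; the stratum-specific rates are the causally relevant ones.
Within each level — paid: 56.5% vs 35.2%; organic: 20.3% vs 7.7% — Variant S is higher every time.

Variant S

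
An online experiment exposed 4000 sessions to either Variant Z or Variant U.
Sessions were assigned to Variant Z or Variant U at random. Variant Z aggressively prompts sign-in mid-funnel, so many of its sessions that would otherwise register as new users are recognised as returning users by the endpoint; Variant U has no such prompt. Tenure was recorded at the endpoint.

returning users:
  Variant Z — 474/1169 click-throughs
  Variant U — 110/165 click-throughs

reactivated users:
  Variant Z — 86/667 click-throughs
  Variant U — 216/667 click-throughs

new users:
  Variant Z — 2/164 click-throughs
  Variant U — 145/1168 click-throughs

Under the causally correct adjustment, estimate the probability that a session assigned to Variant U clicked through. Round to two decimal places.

0.24

User tenure lies on the pathway variant → user tenure → outcome, so adjusting for it blocks the indirect effect. For the total causal effect of variant, use the unadjusted pooled rates.
So P(outcome | do(Variant U)) is just the pooled rate for Variant U: 471/2000 = 0.235.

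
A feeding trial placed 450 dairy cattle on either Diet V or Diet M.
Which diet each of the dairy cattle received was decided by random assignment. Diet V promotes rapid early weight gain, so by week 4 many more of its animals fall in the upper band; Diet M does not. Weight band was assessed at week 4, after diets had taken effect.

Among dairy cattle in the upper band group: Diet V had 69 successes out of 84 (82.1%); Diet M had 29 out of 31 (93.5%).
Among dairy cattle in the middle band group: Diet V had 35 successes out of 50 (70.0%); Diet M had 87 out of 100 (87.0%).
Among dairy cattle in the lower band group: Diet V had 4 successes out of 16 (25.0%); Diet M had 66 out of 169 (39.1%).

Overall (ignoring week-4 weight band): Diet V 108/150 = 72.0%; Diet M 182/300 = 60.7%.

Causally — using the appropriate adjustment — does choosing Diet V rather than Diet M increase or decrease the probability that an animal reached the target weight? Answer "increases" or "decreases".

Week-4 weight band lies on the pathway diet → week-4 weight band → outcome, so adjusting for it blocks the indirect effect. For the total causal effect of diet, use the unadjusted pooled rates.
Pooled: Diet V 72.0% vs Diet M 60.7%; Diet V is higher overall.

increases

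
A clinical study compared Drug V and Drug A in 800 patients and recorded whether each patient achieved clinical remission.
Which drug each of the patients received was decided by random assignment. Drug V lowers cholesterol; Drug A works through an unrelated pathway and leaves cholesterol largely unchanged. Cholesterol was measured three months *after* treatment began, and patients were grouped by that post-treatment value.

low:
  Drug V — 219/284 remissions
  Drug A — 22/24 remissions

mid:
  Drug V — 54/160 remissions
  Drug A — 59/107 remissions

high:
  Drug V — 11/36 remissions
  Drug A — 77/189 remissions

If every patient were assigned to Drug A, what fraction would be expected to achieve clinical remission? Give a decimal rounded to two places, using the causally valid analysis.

0.49

Drug A is higher inside every cholesterol stratum but Drug V is higher in aggregate. Whether to stratify depends on how cholesterol relates to the drug.
The distribution of cholesterol is itself part of what the drug does — it is an intermediate outcome. Holding it fixed would remove that part of the effect; the total effect is the pooled difference.
So P(outcome | do(Drug A)) is just the pooled rate for Drug A: 158/320 = 0.494.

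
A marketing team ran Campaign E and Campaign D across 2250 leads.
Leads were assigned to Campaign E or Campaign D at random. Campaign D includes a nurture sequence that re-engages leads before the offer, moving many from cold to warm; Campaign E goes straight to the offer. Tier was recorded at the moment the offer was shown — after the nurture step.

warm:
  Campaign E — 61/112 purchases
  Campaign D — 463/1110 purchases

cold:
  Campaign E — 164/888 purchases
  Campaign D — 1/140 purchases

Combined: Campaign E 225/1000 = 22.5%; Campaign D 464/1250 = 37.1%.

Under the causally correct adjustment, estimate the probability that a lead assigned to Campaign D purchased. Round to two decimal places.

The engagement tier-specific comparison favours Campaign E throughout, but the pooled figures favour Campaign D. The question is whether to condition on engagement tier.
Stratifying would compare campaigns among leads the campaigns themselves sorted into engagement tier groups — a form of selection on an intermediate. The unconditioned pooled rates give the total causal effect.
So P(outcome | do(Campaign D)) is just the pooled rate for Campaign D: 464/1250 = 0.371.

0.37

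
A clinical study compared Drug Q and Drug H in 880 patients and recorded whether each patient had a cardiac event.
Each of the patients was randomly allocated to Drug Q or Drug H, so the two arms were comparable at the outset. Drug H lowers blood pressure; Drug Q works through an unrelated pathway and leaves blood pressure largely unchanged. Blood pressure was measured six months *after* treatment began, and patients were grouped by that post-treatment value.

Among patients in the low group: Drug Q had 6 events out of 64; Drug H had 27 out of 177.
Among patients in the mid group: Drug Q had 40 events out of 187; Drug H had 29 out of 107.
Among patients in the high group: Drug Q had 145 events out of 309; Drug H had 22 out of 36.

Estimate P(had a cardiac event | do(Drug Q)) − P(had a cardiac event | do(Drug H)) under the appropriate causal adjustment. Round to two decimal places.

Stratifying would compare drugs among patients the drugs themselves sorted into blood pressure groups — a form of selection on an intermediate. The unconditioned pooled rates give the total causal effect.
The causal difference is the pooled difference: 0.341 − 0.244 = +0.097.

+0.10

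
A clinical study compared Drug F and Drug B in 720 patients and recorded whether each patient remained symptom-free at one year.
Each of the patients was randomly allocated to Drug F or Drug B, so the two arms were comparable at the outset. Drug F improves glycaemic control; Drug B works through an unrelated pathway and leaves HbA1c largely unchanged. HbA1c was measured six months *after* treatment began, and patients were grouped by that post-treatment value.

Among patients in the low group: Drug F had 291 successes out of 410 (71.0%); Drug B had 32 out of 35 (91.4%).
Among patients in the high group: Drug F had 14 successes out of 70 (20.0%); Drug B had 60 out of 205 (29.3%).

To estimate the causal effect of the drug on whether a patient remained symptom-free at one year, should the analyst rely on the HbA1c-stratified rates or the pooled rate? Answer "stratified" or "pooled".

The HbA1c-specific comparison favours Drug B throughout, but the pooled figures favour Drug F. The question is whether to condition on HbA1c.
HbA1c is recorded after the drug and is itself shifted by it — it sits on the causal path from drug to outcome. Conditioning on a mediator would strip out part of the effect we want; the pooled comparison gives the total causal effect.
Pooled: Drug F 63.5% vs Drug B 38.3%; Drug F is higher overall.

pooled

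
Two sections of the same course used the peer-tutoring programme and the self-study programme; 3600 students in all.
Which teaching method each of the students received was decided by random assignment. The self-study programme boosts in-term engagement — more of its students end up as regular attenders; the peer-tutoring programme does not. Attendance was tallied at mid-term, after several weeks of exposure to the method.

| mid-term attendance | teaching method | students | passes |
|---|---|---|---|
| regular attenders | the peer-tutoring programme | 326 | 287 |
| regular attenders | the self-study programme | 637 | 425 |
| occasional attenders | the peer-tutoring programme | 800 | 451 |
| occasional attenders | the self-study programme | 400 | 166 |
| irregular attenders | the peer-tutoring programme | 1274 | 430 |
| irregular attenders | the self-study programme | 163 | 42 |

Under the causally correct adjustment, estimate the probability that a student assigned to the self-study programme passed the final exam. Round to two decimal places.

0.53

Stratifying would compare teaching methods among students the teaching methods themselves sorted into mid-term attendance groups — a form of selection on an intermediate. The unconditioned pooled rates give the total causal effect.
So P(outcome | do(the self-study programme)) is just the pooled rate for the self-study programme: 633/1200 = 0.527.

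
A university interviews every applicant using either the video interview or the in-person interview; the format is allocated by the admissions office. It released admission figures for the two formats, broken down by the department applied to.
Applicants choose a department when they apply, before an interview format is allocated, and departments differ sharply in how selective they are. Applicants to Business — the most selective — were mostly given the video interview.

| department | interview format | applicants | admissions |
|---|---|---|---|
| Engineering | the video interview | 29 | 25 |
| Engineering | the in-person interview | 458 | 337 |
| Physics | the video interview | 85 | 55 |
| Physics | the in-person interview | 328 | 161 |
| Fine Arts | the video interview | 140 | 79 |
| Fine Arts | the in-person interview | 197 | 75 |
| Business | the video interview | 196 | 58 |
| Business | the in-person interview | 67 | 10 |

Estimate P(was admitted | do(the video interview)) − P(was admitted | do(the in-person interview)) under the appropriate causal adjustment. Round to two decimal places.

The stratified and pooled comparisons disagree (the video interview wins within each department; the in-person interview wins overall), so the answer turns on the causal role of department.
Since department is a pre-existing factor (not a product of the interview format) and it affects the outcome on its own, it is a confounder. The stratified rates, not the pooled rate, identify the causal effect.
Adjusting over the population distribution of department: 0.325·(0.862−0.736) + 0.275·(0.647−0.491) + 0.225·(0.564−0.381) + 0.175·(0.296−0.149) = +0.151.

+0.15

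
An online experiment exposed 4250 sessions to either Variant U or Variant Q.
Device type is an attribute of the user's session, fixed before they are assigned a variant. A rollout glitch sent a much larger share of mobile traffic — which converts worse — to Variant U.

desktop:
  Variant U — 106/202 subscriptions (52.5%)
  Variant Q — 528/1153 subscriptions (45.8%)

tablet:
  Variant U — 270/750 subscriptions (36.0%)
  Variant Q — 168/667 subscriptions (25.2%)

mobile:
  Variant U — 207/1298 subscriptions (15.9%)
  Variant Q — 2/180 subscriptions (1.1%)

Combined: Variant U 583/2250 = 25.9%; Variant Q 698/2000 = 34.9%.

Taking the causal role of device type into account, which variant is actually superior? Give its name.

Variant U is higher inside every device type stratum but Variant Q is higher in aggregate. Whether to stratify depends on how device type relates to the variant.
Device type is set before the variant has any effect — it is not caused by the variant — and it independently drives the outcome. That makes it a confounder, so the causal comparison is within device type levels.
Within each level — desktop: 52.5% vs 45.8%; tablet: 36.0% vs 25.2%; mobile: 15.9% vs 1.1% — Variant U is higher every time.

Variant U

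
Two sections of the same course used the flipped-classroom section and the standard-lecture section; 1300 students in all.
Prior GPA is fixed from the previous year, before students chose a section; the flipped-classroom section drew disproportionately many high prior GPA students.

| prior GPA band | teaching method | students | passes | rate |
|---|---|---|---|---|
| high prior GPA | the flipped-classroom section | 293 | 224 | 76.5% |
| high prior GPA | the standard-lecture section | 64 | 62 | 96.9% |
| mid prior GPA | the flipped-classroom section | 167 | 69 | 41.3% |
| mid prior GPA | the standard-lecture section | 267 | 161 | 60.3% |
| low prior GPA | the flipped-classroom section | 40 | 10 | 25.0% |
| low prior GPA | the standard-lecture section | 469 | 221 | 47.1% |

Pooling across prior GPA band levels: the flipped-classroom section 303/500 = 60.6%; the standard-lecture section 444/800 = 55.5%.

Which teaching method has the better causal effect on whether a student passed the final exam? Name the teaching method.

the standard-lecture section is higher inside every prior GPA band stratum but the flipped-classroom section is higher in aggregate. Whether to stratify depends on how prior GPA band relates to the teaching method.
Prior GPA band satisfies the back-door criterion: it is not a descendant of the teaching method, and it blocks the spurious path from teaching method to outcome. Adjusting for it (i.e., using the within-prior GPA band rates) gives the causal effect.
Within each level — high prior GPA: 76.5% vs 96.9%; mid prior GPA: 41.3% vs 60.3%; low prior GPA: 25.0% vs 47.1% — the standard-lecture section is higher every time.

the standard-lecture section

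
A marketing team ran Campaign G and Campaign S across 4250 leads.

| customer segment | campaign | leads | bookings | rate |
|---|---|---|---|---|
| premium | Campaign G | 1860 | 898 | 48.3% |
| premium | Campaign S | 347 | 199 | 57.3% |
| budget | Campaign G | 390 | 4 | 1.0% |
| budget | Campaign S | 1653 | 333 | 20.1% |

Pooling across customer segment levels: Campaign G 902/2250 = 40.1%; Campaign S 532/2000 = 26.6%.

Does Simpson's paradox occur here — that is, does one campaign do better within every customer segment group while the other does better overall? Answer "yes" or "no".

yes

Within each customer segment level (premium 48.3% vs 57.3%; budget 1.0% vs 20.1%), Campaign S has the higher rate every time. Pooled: 40.1% vs 26.6% — Campaign G has the higher rate overall. The two comparisons disagree.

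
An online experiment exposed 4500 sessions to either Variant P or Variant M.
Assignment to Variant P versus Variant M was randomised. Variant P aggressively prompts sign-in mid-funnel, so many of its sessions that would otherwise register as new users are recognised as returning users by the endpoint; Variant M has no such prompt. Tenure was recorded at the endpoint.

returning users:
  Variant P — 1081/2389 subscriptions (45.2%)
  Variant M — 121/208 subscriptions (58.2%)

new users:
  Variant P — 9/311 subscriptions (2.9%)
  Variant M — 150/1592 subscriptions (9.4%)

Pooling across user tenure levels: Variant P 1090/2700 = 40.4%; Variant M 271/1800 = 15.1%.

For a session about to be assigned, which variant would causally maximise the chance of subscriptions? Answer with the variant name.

The user tenure-specific comparison favours Variant M throughout, but the pooled figures favour Variant P. The question is whether to condition on user tenure.
The distribution of user tenure is itself part of what the variant does — it is an intermediate outcome. Holding it fixed would remove that part of the effect; the total effect is the pooled difference.
Pooled: Variant P 40.4% vs Variant M 15.1%; Variant P is higher overall.

Variant P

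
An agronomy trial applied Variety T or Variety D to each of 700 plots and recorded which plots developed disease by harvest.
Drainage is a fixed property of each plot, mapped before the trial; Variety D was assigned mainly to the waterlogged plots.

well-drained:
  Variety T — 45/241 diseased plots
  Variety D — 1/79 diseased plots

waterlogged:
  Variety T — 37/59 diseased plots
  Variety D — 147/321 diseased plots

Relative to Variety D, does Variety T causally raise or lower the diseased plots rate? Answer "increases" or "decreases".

increases

Within every field drainage level Variety D has the lower rate, yet pooled Variety T does — Simpson's reversal.
Field drainage differs across varietys for reasons unrelated to any effect of the variety itself, and it separately predicts the outcome — a classic confounder. We must compare within field drainage levels.
Within each level — well-drained: 18.7% vs 1.3%; waterlogged: 62.7% vs 45.8% — Variety D is lower every time.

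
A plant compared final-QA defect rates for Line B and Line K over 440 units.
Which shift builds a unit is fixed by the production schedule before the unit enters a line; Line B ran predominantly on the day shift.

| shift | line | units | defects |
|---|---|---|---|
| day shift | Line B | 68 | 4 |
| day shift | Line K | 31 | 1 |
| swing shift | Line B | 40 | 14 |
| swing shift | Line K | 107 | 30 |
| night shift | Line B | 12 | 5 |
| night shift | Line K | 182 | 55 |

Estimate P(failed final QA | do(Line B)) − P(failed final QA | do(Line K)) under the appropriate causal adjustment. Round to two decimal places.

Nothing the line does changes shift; the imbalance is an allocation artefact. With shift also predicting the outcome, the pooled figure is confounded, and the within-stratum comparison is the causal one.
Adjusting over the population distribution of shift: 0.225·(0.059−0.032) + 0.334·(0.350−0.280) + 0.441·(0.417−0.302) = +0.080.

+0.08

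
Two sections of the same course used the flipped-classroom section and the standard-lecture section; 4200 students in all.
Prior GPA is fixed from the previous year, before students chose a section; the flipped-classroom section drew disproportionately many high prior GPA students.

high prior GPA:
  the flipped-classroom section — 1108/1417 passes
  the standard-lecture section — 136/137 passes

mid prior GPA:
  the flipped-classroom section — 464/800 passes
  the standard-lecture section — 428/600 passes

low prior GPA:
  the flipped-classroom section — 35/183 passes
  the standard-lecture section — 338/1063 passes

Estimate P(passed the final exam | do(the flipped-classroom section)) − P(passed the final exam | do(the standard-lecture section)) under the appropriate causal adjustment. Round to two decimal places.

Here prior GPA band is a common cause — it drives both which teaching method a case falls under and the outcome. The crude comparison mixes populations; the stratum-specific rates are the causally relevant ones.
Adjusting over the population distribution of prior GPA band: 0.370·(0.782−0.993) + 0.333·(0.580−0.713) + 0.297·(0.191−0.318) = -0.160.

-0.16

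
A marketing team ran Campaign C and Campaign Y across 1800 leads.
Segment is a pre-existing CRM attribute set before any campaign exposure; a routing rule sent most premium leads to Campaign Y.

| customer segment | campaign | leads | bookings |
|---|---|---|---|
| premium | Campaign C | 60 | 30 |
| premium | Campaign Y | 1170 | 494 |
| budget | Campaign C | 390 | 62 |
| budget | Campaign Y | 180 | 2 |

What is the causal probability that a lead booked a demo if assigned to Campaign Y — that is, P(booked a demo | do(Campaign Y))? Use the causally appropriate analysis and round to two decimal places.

0.29

Within every customer segment level Campaign C has the higher rate, yet pooled Campaign Y does — Simpson's reversal.
Here customer segment is a common cause — it drives both which campaign a case falls under and the outcome. The crude comparison mixes populations; the stratum-specific rates are the causally relevant ones.
Standardising Campaign Y to the population customer segment mix: 0.683·494/1170 + 0.317·2/180 = 0.292.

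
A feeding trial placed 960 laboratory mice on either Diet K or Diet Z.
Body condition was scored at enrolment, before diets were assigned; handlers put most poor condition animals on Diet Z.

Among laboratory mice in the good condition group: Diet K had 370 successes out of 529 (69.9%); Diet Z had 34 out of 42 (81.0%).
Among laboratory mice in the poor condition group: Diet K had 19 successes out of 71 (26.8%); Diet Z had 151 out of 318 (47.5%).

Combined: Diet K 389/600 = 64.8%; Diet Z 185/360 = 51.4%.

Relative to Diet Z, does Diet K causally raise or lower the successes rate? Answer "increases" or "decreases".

decreases

The starting body condition-specific comparison favours Diet Z throughout, but the pooled figures favour Diet K. The question is whether to condition on starting body condition.
Here starting body condition is a common cause — it drives both which diet a case falls under and the outcome. The crude comparison mixes populations; the stratum-specific rates are the causally relevant ones.
Within each level — good condition: 69.9% vs 81.0%; poor condition: 26.8% vs 47.5% — Diet Z is higher every time.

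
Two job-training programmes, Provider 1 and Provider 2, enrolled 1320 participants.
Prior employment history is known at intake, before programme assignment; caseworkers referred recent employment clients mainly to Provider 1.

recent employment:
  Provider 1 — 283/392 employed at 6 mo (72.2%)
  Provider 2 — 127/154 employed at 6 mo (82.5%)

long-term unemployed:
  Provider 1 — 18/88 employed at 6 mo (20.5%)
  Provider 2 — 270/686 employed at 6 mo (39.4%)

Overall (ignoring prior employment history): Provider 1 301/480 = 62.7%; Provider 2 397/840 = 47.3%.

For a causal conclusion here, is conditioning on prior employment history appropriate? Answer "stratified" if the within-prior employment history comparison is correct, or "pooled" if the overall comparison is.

The stratified and pooled comparisons disagree (Provider 2 wins within each prior employment history; Provider 1 wins overall), so the answer turns on the causal role of prior employment history.
Prior employment history differs across programmes for reasons unrelated to any effect of the programme itself, and it separately predicts the outcome — a classic confounder. We must compare within prior employment history levels.
Within each level — recent employment: 72.2% vs 82.5%; long-term unemployed: 20.5% vs 39.4% — Provider 2 is higher every time.

stratified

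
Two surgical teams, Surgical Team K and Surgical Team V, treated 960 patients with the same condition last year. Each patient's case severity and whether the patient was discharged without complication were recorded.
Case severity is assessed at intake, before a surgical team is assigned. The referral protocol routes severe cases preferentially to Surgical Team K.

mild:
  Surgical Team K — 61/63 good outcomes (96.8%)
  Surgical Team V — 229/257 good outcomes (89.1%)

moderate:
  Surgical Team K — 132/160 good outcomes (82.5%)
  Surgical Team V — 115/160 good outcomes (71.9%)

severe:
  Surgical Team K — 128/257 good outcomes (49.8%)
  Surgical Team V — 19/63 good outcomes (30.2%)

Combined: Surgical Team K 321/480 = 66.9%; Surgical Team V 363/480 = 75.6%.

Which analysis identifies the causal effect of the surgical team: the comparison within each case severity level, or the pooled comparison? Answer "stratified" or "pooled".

stratified

The imbalance in case severity arose from how patients were allocated, not from anything the surgical team did; and case severity independently affects the outcome. The pooled gap is confounded — condition on case severity.
Within each level — mild: 96.8% vs 89.1%; moderate: 82.5% vs 71.9%; severe: 49.8% vs 30.2% — Surgical Team K is higher every time.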